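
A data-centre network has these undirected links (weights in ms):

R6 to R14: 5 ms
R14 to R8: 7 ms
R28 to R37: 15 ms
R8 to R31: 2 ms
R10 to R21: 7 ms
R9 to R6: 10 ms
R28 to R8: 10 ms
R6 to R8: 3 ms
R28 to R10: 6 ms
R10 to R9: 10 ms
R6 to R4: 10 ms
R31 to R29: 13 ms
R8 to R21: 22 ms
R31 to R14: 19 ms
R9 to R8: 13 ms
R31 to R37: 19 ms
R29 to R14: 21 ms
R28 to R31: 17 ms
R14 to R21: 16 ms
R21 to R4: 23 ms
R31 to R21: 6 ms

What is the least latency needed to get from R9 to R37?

31 ms

Running Dijkstra from R9:
R9: 0
R6: 10  (via R9)
R10: 10  (via R9)
R8: 13  (via R9)
R14: 15  (via R6)
R31: 15  (via R8)
R28: 16  (via R10)
R21: 17  (via R10)
R4: 20  (via R6)
R29: 28  (via R31)
R37: 31  (via R28)
Shortest route: R9–R10–R28–R37 = 31 ms.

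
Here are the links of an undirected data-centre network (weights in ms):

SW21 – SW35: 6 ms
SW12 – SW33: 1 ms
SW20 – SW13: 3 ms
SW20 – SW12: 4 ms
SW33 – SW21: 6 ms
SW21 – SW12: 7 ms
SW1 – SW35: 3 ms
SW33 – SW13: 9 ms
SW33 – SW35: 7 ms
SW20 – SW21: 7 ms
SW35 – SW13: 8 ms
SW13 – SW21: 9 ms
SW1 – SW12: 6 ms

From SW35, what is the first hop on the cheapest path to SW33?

Compare a few routes:
SW35–SW1–SW12–SW33: 3+6+1 = 10
SW35–SW33: 7 = 7
The minimum is 7 ms via SW35–SW33.
So from SW35 the first move is to SW33.

SW33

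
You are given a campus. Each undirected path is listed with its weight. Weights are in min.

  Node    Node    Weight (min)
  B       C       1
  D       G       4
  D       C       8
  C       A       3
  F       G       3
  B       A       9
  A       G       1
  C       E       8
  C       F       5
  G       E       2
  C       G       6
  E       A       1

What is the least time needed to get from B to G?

5 min

Settle nodes by increasing distance from B:
B: 0
C: 1  (via B)
A: 4  (via C)
E: 5  (via A)
G: 5  (via A)
Shortest route: B → C → A → G = 5 min.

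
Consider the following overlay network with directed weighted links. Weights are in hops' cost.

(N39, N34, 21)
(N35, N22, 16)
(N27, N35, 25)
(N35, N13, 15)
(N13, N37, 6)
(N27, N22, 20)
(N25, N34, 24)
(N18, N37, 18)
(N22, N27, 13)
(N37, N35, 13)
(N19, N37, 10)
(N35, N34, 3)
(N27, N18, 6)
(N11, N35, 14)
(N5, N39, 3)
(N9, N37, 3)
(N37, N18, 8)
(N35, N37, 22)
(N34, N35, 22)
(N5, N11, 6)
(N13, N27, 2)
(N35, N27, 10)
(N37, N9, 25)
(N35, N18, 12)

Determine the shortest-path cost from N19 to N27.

Running Dijkstra from N19:
N19: 0
N37: 10  (via N19)
N18: 18  (via N37)
N35: 23  (via N37)
N34: 26  (via N35)
N27: 33  (via N35)
Shortest route: N19 → N37 → N35 → N27 = 33 hops' cost.

33 hops' cost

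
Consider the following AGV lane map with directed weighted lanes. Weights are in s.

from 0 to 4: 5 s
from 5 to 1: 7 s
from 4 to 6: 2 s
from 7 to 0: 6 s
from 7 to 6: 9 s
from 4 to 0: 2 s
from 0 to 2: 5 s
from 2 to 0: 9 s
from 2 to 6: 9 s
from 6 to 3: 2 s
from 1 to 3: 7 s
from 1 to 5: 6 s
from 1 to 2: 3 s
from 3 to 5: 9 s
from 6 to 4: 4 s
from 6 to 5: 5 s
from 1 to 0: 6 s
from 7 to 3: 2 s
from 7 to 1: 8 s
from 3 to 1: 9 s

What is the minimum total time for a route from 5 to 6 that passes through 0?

20 s

Best 5 to 0: 5 → 1 → 0 costing 13
Best 0 to 6: 0 → 4 → 6 costing 7
Total via 0: 13 + 7 = 20 s.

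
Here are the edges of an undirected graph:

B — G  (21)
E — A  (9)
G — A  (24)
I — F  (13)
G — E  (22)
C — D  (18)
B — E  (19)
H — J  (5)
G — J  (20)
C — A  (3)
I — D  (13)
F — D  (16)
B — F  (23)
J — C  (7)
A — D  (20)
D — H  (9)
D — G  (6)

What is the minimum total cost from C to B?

Shortest distances from C:
C: 0
A: 3  (via C)
J: 7  (via C)
E: 12  (via A)
H: 12  (via J)
D: 18  (via C)
G: 24  (via D)
B: 31  (via E)
Shortest route: C–A–E–B = 31.

31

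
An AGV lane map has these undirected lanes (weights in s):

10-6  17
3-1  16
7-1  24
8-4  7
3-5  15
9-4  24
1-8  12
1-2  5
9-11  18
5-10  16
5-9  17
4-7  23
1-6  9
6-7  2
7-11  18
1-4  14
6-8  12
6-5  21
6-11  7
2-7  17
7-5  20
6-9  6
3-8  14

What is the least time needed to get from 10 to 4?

36 s

Settle nodes by increasing distance from 10:
10: 0
5: 16  (via 10)
6: 17  (via 10)
7: 19  (via 6)
9: 23  (via 6)
11: 24  (via 6)
1: 26  (via 6)
8: 29  (via 6)
2: 31  (via 1)
3: 31  (via 5)
4: 36  (via 8)
Shortest route: 10–6–8–4 = 36 s.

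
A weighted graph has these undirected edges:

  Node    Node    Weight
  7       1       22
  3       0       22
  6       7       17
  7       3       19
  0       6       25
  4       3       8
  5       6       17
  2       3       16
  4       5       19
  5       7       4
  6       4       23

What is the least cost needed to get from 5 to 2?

39

Enumerating some paths:
5 - 4 - 3 - 2: 19+8+16 = 43
5 - 7 - 3 - 2: 4+19+16 = 39
Cheapest is 5 - 7 - 3 - 2 at 39.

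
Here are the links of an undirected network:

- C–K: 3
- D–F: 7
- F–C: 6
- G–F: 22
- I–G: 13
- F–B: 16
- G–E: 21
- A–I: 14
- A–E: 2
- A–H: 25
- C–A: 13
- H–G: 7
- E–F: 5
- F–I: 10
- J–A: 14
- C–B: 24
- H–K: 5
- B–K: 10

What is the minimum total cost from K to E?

Enumerating some paths:
K → B → F → E: 10+16+5 = 31
K → H → A → E: 5+25+2 = 32
K → C → F → E: 3+6+5 = 14
K → C → A → E: 3+13+2 = 18
Cheapest is K → C → F → E at 14.

14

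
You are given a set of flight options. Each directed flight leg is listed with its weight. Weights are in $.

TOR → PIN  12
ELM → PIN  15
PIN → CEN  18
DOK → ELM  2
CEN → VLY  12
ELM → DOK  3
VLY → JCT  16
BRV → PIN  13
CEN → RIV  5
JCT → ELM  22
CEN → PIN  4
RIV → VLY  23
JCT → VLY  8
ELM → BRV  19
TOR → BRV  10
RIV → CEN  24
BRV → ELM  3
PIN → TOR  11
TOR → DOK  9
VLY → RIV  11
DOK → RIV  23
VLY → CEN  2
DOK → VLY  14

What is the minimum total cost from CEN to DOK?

Settle nodes by increasing distance from CEN:
CEN: 0
PIN: 4  (via CEN)
RIV: 5  (via CEN)
VLY: 12  (via CEN)
TOR: 15  (via PIN)
DOK: 24  (via TOR)
Shortest route: CEN–PIN–TOR–DOK = $24.

$24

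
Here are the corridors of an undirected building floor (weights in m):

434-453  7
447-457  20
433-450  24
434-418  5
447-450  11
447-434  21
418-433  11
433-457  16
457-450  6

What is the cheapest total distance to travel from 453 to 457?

39 m

Enumerating some paths:
453 - 434 - 418 - 433 - 457: 7+5+11+16 = 39
453 - 434 - 447 - 457: 7+21+20 = 48
453 - 434 - 418 - 433 - 450 - 457: 7+5+11+24+6 = 53
453 - 434 - 447 - 450 - 457: 7+21+11+6 = 45
The minimum is 39 m via 453 - 434 - 418 - 433 - 457.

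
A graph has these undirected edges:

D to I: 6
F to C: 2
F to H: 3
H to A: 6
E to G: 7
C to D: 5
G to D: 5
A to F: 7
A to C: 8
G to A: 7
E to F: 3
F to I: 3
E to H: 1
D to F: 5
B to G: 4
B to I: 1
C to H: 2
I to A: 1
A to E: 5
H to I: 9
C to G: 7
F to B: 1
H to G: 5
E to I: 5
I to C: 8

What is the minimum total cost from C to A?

Compare a few routes:
C - F - B - I - A: 2+1+1+1 = 5
C - H - E - A: 2+1+5 = 8
C - F - I - A: 2+3+1 = 6
Cheapest is C - F - B - I - A at 5.

5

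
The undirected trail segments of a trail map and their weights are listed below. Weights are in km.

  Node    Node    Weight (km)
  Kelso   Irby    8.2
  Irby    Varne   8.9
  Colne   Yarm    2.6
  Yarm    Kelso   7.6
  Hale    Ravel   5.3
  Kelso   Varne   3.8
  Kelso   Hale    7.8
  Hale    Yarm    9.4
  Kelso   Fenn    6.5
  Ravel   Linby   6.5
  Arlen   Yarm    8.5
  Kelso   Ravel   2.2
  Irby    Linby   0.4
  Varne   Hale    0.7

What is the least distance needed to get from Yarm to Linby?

Settle nodes by increasing distance from Yarm:
Yarm: 0
Colne: 2.6  (via Yarm)
Kelso: 7.6  (via Yarm)
Arlen: 8.5  (via Yarm)
Hale: 9.4  (via Yarm)
Ravel: 9.8  (via Kelso)
Varne: 10.1  (via Hale)
Fenn: 14.1  (via Kelso)
Irby: 15.8  (via Kelso)
Linby: 16.2  (via Irby)
Shortest route: Yarm–Kelso–Irby–Linby = 16.2 km.

16.2 km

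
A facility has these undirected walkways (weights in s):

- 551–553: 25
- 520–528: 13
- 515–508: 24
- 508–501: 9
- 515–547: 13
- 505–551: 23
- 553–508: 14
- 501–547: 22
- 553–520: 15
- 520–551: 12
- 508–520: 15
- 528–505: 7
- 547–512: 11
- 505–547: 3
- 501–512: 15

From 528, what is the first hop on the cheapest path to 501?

Enumerating some paths:
528 - 520 - 508 - 501: 13+15+9 = 37
528 - 505 - 547 - 501: 7+3+22 = 32
528 - 505 - 547 - 512 - 501: 7+3+11+15 = 36
528 - 520 - 553 - 508 - 501: 13+15+14+9 = 51
Cheapest is 528 - 505 - 547 - 501 at 32 s.
So from 528 the first move is to 505.

505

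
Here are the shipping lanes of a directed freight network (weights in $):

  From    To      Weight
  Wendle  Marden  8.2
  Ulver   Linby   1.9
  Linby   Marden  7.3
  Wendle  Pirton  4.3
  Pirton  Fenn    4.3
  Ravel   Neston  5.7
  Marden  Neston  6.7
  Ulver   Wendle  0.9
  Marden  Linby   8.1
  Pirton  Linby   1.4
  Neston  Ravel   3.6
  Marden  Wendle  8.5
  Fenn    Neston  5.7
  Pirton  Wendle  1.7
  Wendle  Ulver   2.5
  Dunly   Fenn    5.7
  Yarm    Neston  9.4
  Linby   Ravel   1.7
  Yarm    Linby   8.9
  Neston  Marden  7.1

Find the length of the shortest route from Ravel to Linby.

$20.9

Settle nodes by increasing distance from Ravel:
Ravel: 0
Neston: 5.7  (via Ravel)
Marden: 12.8  (via Neston)
Linby: 20.9  (via Marden)
Shortest route: Ravel–Neston–Marden–Linby = $20.9.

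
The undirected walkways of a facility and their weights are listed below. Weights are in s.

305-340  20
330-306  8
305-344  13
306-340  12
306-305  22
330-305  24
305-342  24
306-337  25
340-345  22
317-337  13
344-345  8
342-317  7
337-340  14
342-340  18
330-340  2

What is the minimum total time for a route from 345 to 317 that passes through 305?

Best 345 to 305: 345 → 344 → 305 costing 21
Shortest 305→317: 305 → 342 → 317 = 31
Total via 305: 21 + 31 = 52 s.

52 s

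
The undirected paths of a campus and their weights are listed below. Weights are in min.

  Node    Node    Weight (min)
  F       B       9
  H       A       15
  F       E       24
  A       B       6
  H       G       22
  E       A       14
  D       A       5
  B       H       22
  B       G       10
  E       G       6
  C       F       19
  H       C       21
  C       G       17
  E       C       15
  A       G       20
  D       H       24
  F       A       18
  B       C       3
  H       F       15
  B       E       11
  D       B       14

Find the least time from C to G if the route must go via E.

20 min

Shortest C→E: C–B–E = 14
Best E to G: E–G costing 6
Total via E: 14 + 6 = 20 min.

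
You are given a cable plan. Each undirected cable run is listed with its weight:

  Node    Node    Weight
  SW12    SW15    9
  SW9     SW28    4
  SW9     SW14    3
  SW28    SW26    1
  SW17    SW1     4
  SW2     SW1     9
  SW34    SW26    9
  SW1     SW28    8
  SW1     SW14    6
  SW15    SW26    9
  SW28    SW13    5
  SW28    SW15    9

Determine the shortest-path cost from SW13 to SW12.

Enumerating some paths:
SW13–SW28–SW26–SW15–SW12: 5+1+9+9 = 24
SW13–SW28–SW15–SW12: 5+9+9 = 23
The minimum is 23 via SW13–SW28–SW15–SW12.

23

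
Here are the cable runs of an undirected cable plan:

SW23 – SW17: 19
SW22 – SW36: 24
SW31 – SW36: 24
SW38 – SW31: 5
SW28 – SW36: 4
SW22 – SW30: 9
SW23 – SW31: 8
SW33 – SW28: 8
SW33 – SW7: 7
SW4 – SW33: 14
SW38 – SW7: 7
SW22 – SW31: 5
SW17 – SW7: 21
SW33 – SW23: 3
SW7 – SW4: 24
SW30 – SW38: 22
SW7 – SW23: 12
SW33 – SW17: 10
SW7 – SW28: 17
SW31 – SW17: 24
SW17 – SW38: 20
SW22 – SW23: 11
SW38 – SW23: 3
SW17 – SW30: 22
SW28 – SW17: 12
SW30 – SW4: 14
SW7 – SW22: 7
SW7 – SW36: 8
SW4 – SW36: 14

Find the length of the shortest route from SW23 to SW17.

Compare a few routes:
SW23 → SW33 → SW28 → SW17: 3+8+12 = 23
SW23 → SW33 → SW17: 3+10 = 13
SW23 → SW17: 19 = 19
SW23 → SW38 → SW17: 3+20 = 23
Cheapest is SW23 → SW33 → SW17 at 13.

13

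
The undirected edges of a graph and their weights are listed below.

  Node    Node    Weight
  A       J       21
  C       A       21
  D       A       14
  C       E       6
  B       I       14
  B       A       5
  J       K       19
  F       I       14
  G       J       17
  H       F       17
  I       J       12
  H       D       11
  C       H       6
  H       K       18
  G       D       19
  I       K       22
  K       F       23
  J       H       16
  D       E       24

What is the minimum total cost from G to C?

Settle nodes by increasing distance from G:
G: 0
J: 17  (via G)
D: 19  (via G)
I: 29  (via J)
H: 30  (via D)
A: 33  (via D)
C: 36  (via H)
Shortest route: G → D → H → C = 36.

36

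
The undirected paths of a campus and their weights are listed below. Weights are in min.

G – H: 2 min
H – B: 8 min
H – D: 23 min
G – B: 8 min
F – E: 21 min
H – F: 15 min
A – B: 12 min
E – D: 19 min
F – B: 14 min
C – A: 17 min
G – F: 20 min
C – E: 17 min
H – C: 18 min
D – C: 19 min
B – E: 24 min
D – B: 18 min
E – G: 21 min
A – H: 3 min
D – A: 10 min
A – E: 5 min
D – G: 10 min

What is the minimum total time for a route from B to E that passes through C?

43 min

Shortest B→C: B → H → C = 26
Shortest C→E: C → E = 17
Total via C: 26 + 17 = 43 min.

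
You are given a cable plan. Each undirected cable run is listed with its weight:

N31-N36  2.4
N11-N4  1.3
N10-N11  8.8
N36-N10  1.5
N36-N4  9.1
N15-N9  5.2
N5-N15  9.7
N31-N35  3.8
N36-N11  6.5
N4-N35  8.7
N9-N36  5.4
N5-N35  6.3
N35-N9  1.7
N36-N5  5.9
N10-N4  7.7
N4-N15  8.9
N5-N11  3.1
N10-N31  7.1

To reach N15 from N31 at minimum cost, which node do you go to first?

Compare a few routes:
N31 - N35 - N9 - N15: 3.8+1.7+5.2 = 10.7
N31 - N36 - N9 - N15: 2.4+5.4+5.2 = 13
N31 - N36 - N5 - N15: 2.4+5.9+9.7 = 18
Cheapest is N31 - N35 - N9 - N15 at 10.7.
So from N31 the first move is to N35.

N35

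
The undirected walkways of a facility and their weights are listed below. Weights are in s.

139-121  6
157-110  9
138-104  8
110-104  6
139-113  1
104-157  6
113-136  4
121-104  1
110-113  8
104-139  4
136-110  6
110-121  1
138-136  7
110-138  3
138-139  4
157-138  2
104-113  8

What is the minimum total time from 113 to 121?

Running Dijkstra from 113:
113: 0
139: 1  (via 113)
136: 4  (via 113)
138: 5  (via 139)
104: 5  (via 139)
121: 6  (via 104)
Shortest route: 113 → 139 → 104 → 121 = 6 s.

6 s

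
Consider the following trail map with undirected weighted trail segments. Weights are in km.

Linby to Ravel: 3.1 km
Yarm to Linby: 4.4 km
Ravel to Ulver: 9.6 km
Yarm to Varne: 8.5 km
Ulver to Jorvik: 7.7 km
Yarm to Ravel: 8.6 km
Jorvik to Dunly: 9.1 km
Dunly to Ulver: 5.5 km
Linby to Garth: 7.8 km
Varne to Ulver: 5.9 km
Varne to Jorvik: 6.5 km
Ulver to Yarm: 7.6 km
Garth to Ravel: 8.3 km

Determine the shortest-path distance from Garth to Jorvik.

Enumerating some paths:
Garth - Ravel - Ulver - Jorvik: 8.3+9.6+7.7 = 25.6
Garth - Linby - Ravel - Ulver - Jorvik: 7.8+3.1+9.6+7.7 = 28.2
Garth - Linby - Yarm - Varne - Jorvik: 7.8+4.4+8.5+6.5 = 27.2
Garth - Linby - Yarm - Ulver - Jorvik: 7.8+4.4+7.6+7.7 = 27.5
The minimum is 25.6 km via Garth - Ravel - Ulver - Jorvik.

25.6 km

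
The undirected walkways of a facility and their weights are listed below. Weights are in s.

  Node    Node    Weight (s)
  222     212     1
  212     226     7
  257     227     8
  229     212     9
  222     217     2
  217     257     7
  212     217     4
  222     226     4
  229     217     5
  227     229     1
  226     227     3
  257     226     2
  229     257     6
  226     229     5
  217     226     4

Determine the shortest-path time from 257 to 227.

Compare a few routes:
257 → 229 → 227: 6+1 = 7
257 → 226 → 227: 2+3 = 5
Cheapest is 257 → 226 → 227 at 5 s.

5 s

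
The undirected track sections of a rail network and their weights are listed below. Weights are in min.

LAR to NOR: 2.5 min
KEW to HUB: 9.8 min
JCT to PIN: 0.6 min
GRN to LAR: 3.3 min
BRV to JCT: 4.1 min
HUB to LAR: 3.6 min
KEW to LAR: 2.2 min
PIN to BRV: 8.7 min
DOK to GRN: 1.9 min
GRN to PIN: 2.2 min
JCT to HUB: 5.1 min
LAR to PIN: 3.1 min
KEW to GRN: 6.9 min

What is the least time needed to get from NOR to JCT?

6.2 min

Settle nodes by increasing distance from NOR:
NOR: 0
LAR: 2.5  (via NOR)
KEW: 4.7  (via LAR)
PIN: 5.6  (via LAR)
GRN: 5.8  (via LAR)
HUB: 6.1  (via LAR)
JCT: 6.2  (via PIN)
Shortest route: NOR → LAR → PIN → JCT = 6.2 min.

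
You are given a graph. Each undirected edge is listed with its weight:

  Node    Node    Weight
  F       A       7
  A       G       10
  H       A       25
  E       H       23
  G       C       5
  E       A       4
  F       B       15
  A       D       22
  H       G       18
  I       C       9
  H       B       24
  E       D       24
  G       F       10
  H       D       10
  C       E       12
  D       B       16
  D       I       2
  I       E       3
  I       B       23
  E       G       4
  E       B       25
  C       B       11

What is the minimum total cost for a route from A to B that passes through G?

24

Shortest A→G: A–E–G = 8
Shortest G→B: G–C–B = 16
Total via G: 8 + 16 = 24.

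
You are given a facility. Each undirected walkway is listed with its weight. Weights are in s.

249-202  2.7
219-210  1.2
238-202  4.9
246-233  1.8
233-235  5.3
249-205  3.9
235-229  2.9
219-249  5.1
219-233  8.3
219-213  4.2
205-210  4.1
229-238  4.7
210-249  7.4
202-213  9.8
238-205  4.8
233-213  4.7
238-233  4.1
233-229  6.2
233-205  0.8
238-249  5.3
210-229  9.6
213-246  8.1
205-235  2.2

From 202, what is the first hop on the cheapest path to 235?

249

Enumerating some paths:
202 → 238 → 229 → 235: 4.9+4.7+2.9 = 12.5
202 → 249 → 205 → 235: 2.7+3.9+2.2 = 8.8
202 → 238 → 233 → 205 → 235: 4.9+4.1+0.8+2.2 = 12
202 → 238 → 205 → 235: 4.9+4.8+2.2 = 11.9
Cheapest is 202 → 249 → 205 → 235 at 8.8 s.
So from 202 the first move is to 249.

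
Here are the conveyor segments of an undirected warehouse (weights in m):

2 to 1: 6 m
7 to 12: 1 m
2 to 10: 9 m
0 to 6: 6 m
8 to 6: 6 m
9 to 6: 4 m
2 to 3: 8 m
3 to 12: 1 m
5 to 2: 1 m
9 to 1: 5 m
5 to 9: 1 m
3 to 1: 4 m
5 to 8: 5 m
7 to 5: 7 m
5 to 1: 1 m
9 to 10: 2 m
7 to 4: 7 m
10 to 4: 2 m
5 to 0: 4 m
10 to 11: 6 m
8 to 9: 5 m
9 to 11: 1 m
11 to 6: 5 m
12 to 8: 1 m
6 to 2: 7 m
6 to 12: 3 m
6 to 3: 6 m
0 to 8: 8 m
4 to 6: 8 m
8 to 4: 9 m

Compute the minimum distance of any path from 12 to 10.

8 m

Compare a few routes:
12 - 8 - 9 - 10: 1+5+2 = 8
12 - 8 - 5 - 9 - 10: 1+5+1+2 = 9
Cheapest is 12 - 8 - 9 - 10 at 8 m.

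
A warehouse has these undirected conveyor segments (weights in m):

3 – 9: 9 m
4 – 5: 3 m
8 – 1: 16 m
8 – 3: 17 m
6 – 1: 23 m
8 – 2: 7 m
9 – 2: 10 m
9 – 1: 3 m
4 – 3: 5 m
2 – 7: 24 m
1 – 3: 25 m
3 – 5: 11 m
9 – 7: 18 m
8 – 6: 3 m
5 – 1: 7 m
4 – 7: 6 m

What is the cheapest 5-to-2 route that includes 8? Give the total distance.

30 m

Shortest 5→8: 5–1–8 = 23
Shortest 8→2: 8–2 = 7
Total via 8: 23 + 7 = 30 m.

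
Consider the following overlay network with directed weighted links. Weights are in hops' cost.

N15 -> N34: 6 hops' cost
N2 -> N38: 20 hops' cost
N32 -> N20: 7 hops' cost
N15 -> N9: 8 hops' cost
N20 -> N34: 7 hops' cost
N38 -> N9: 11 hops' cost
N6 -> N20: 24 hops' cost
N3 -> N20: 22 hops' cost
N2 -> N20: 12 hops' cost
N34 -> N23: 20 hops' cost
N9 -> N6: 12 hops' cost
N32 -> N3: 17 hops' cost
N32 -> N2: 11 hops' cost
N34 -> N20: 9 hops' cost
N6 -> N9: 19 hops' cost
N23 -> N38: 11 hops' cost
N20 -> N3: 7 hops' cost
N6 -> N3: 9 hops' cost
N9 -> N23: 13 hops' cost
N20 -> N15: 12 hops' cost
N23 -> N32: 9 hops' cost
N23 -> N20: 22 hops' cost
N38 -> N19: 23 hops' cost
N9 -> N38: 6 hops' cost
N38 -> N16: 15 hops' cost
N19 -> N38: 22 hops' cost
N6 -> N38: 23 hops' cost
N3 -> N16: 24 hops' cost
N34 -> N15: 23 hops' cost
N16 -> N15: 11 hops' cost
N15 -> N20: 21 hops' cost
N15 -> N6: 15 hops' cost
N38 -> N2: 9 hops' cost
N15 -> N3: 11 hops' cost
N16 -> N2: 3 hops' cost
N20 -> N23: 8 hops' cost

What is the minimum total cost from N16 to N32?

32 hops' cost

Running Dijkstra from N16:
N16: 0
N2: 3  (via N16)
N15: 11  (via N16)
N20: 15  (via N2)
N34: 17  (via N15)
N9: 19  (via N15)
N3: 22  (via N15)
N38: 23  (via N2)
N23: 23  (via N20)
N6: 26  (via N15)
N32: 32  (via N23)
Shortest route: N16–N2–N20–N23–N32 = 32 hops' cost.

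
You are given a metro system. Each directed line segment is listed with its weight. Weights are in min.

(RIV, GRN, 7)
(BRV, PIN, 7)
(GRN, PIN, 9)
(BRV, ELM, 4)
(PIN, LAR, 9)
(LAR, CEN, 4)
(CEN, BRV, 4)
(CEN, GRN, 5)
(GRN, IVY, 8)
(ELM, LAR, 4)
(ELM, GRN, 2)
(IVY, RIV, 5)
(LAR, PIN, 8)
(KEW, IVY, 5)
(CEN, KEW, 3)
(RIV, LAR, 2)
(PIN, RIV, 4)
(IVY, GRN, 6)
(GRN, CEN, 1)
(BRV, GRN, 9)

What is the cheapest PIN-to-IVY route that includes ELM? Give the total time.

Shortest PIN→ELM: PIN → RIV → LAR → CEN → BRV → ELM = 18
Shortest ELM→IVY: ELM → GRN → IVY = 10
Total via ELM: 18 + 10 = 28 min.

28 min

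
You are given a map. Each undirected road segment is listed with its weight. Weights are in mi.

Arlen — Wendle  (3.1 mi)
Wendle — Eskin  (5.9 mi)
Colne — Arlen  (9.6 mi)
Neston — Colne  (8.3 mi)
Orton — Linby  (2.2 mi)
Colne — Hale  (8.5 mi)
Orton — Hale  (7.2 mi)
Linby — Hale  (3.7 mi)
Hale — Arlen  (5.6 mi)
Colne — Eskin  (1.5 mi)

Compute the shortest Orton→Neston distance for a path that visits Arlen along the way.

29.4 mi

Best Orton to Arlen: Orton–Linby–Hale–Arlen costing 11.5
Shortest Arlen→Neston: Arlen–Colne–Neston = 17.9
Total via Arlen: 11.5 + 17.9 = 29.4 mi.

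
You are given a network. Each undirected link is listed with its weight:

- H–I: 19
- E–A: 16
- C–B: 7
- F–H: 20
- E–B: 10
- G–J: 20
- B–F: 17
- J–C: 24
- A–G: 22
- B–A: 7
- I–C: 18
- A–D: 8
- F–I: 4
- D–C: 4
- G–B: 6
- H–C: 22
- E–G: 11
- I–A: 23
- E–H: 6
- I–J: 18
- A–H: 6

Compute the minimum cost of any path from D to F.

Enumerating some paths:
D → A → H → F: 8+6+20 = 34
D → C → B → F: 4+7+17 = 28
D → C → I → F: 4+18+4 = 26
D → A → B → F: 8+7+17 = 32
Cheapest is D → C → I → F at 26.

26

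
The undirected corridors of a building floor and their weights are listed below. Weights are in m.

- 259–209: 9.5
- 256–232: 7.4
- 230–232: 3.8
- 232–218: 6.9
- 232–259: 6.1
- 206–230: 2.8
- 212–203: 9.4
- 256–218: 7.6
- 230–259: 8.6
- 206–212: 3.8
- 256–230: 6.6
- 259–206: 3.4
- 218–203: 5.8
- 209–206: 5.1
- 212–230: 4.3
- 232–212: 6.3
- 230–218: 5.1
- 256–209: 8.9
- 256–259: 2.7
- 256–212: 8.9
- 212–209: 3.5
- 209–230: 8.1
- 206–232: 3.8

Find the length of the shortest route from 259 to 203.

Settle nodes by increasing distance from 259:
259: 0
256: 2.7  (via 259)
206: 3.4  (via 259)
232: 6.1  (via 259)
230: 6.2  (via 206)
212: 7.2  (via 206)
209: 8.5  (via 206)
218: 10.3  (via 256)
203: 16.1  (via 218)
Shortest route: 259–256–218–203 = 16.1 m.

16.1 m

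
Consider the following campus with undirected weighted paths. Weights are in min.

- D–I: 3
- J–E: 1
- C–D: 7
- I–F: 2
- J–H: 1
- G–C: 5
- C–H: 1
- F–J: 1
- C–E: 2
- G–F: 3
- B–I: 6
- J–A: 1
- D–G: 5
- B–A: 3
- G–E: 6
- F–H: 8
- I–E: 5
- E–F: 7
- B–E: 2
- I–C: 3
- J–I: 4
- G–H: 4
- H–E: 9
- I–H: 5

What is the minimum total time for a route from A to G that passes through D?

12 min

Shortest A→D: A → J → F → I → D = 7
Shortest D→G: D → G = 5
Total via D: 7 + 5 = 12 min.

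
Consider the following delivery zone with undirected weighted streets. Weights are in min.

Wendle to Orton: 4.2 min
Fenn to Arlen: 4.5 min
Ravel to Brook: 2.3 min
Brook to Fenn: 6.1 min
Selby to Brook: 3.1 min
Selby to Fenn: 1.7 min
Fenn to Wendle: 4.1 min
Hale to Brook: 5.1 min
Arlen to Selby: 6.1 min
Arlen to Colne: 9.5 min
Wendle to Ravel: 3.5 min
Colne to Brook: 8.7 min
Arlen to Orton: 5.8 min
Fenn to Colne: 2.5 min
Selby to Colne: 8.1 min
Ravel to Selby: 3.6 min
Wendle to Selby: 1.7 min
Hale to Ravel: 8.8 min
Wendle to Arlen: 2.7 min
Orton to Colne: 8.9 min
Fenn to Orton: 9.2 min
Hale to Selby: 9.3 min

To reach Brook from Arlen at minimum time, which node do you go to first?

Candidate routes:
Arlen → Fenn → Selby → Brook: 4.5+1.7+3.1 = 9.3
Arlen → Selby → Brook: 6.1+3.1 = 9.2
Arlen → Wendle → Selby → Brook: 2.7+1.7+3.1 = 7.5
Arlen → Wendle → Ravel → Brook: 2.7+3.5+2.3 = 8.5
The minimum is 7.5 min via Arlen → Wendle → Selby → Brook.
So from Arlen the first move is to Wendle.

Wendle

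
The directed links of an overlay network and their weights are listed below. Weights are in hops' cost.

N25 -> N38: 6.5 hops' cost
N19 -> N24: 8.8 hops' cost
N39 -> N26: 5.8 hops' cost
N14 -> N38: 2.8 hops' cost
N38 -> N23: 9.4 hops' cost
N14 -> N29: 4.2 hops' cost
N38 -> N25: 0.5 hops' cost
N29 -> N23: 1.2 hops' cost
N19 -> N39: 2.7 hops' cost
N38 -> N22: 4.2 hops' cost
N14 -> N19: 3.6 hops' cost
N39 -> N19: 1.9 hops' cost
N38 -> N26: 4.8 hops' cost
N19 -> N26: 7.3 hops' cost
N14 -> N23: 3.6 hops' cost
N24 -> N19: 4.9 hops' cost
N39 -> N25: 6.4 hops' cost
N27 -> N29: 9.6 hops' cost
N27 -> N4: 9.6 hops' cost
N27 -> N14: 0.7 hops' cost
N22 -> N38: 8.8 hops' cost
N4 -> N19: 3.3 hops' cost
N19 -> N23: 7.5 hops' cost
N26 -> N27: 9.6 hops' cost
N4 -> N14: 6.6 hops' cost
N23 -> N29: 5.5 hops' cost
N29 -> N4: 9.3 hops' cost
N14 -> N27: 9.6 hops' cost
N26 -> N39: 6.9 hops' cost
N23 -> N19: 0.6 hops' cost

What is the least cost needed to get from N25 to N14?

21.6 hops' cost

Running Dijkstra from N25:
N25: 0
N38: 6.5  (via N25)
N22: 10.7  (via N38)
N26: 11.3  (via N38)
N23: 15.9  (via N38)
N19: 16.5  (via N23)
N39: 18.2  (via N26)
N27: 20.9  (via N26)
N29: 21.4  (via N23)
N14: 21.6  (via N27)
Shortest route: N25–N38–N26–N27–N14 = 21.6 hops' cost.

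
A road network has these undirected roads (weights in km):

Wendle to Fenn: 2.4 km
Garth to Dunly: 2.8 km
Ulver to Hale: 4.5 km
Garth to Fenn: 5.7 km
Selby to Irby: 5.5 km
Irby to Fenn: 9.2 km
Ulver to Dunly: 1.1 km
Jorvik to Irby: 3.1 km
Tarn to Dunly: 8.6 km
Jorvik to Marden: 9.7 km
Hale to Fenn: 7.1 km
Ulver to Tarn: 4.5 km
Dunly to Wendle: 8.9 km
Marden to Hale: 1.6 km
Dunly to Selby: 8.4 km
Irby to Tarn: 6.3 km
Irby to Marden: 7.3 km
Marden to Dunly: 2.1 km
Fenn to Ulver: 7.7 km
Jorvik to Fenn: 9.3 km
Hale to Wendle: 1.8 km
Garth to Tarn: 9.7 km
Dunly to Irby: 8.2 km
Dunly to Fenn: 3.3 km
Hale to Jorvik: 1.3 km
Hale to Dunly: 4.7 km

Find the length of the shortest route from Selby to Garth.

11.2 km

Shortest distances from Selby:
Selby: 0
Irby: 5.5  (via Selby)
Dunly: 8.4  (via Selby)
Jorvik: 8.6  (via Irby)
Ulver: 9.5  (via Dunly)
Hale: 9.9  (via Jorvik)
Marden: 10.5  (via Dunly)
Garth: 11.2  (via Dunly)
Shortest route: Selby–Dunly–Garth = 11.2 km.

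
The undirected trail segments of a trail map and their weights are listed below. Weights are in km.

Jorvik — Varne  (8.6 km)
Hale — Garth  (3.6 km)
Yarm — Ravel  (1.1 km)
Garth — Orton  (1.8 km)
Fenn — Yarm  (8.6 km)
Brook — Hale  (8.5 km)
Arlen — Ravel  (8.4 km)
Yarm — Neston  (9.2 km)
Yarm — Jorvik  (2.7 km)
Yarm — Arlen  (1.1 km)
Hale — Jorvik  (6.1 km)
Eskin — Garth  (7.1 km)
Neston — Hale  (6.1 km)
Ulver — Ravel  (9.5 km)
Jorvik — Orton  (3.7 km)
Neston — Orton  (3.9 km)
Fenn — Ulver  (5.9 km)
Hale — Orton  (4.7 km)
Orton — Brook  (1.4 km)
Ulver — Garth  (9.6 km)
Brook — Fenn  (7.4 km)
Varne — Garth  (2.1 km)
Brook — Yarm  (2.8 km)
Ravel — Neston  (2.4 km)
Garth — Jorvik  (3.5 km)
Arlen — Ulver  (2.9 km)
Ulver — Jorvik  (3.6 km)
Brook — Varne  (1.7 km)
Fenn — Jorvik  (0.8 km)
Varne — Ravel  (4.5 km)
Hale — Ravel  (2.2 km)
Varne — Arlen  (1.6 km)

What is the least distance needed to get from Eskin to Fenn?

11.4 km

Settle nodes by increasing distance from Eskin:
Eskin: 0
Garth: 7.1  (via Eskin)
Orton: 8.9  (via Garth)
Varne: 9.2  (via Garth)
Brook: 10.3  (via Orton)
Jorvik: 10.6  (via Garth)
Hale: 10.7  (via Garth)
Arlen: 10.8  (via Varne)
Fenn: 11.4  (via Jorvik)
Shortest route: Eskin–Garth–Jorvik–Fenn = 11.4 km.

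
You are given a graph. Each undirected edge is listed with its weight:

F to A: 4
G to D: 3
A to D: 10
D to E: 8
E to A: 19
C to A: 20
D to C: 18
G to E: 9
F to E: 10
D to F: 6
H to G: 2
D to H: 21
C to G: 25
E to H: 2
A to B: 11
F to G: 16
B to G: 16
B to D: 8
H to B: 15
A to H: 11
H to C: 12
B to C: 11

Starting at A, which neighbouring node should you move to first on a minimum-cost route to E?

Candidate routes:
A–H–E: 11+2 = 13
A–F–D–G–H–E: 4+6+3+2+2 = 17
A–F–E: 4+10 = 14
A–D–G–H–E: 10+3+2+2 = 17
Cheapest is A–H–E at 13.
So from A the first move is to H.

H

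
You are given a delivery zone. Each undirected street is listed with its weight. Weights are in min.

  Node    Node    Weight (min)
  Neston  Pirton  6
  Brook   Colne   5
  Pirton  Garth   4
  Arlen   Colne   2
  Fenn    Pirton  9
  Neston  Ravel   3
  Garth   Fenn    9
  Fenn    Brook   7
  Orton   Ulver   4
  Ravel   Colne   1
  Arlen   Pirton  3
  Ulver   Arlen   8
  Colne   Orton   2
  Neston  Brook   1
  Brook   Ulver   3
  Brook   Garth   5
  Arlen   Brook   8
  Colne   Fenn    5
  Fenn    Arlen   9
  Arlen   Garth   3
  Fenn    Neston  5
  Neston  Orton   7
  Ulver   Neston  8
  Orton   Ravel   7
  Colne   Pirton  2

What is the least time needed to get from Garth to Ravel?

Shortest distances from Garth:
Garth: 0
Arlen: 3  (via Garth)
Pirton: 4  (via Garth)
Brook: 5  (via Garth)
Colne: 5  (via Arlen)
Neston: 6  (via Brook)
Ravel: 6  (via Colne)
Shortest route: Garth–Arlen–Colne–Ravel = 6 min.

6 min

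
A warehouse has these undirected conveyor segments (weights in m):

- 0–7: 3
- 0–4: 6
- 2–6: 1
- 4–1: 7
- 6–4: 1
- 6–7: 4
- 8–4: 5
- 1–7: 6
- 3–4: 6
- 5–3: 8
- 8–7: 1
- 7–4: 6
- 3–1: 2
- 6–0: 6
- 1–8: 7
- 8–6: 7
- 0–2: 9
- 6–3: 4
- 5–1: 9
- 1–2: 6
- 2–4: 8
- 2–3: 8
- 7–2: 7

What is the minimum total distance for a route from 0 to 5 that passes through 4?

19 m

Best 0 to 4: 0 → 4 costing 6
Shortest 4→5: 4 → 6 → 3 → 5 = 13
Total via 4: 6 + 13 = 19 m.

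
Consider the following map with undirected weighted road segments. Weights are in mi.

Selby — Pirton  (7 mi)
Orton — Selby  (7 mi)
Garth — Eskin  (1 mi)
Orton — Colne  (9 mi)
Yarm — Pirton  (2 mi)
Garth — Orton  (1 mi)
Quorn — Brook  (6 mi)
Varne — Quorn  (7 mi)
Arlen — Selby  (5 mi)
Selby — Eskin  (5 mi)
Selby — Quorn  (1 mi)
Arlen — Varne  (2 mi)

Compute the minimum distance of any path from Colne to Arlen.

Settle nodes by increasing distance from Colne:
Colne: 0
Orton: 9  (via Colne)
Garth: 10  (via Orton)
Eskin: 11  (via Garth)
Selby: 16  (via Orton)
Quorn: 17  (via Selby)
Arlen: 21  (via Selby)
Shortest route: Colne–Orton–Selby–Arlen = 21 mi.

21 mi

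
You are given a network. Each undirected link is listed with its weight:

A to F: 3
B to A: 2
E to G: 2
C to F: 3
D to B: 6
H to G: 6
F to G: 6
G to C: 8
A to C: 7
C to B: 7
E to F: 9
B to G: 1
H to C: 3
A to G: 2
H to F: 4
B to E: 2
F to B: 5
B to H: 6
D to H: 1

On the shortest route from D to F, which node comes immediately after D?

Enumerating some paths:
D - H - F: 1+4 = 5
D - B - F: 6+5 = 11
D - B - A - F: 6+2+3 = 11
D - H - C - F: 1+3+3 = 7
The minimum is 5 via D - H - F.
So from D the first move is to H.

H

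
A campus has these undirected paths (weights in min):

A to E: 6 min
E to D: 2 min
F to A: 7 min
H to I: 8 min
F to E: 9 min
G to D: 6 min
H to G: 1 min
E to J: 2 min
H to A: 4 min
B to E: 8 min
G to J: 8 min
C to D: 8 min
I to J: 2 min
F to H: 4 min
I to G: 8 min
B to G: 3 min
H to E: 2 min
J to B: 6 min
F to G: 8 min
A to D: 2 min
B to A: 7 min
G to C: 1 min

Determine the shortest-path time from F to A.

Shortest distances from F:
F: 0
H: 4  (via F)
G: 5  (via H)
C: 6  (via G)
E: 6  (via H)
A: 7  (via F)
Shortest route: F–A = 7 min.

7 min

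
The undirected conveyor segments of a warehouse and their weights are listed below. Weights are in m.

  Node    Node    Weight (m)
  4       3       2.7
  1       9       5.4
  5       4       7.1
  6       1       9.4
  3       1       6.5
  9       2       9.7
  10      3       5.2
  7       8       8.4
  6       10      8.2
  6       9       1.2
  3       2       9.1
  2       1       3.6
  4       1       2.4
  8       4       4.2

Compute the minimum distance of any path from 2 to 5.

Running Dijkstra from 2:
2: 0
1: 3.6  (via 2)
4: 6  (via 1)
3: 8.7  (via 4)
9: 9  (via 1)
6: 10.2  (via 9)
8: 10.2  (via 4)
5: 13.1  (via 4)
Shortest route: 2 → 1 → 4 → 5 = 13.1 m.

13.1 m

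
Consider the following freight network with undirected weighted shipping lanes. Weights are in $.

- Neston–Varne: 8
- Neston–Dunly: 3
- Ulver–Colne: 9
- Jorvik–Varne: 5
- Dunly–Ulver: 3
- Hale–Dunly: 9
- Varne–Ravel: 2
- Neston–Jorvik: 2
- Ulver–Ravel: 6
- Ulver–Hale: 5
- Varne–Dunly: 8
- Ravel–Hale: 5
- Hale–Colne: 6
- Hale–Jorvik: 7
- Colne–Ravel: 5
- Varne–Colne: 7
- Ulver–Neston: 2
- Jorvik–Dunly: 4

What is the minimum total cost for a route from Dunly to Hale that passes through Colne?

$18

Best Dunly to Colne: Dunly–Ulver–Colne costing 12
Shortest Colne→Hale: Colne–Hale = 6
Total via Colne: 12 + 6 = $18.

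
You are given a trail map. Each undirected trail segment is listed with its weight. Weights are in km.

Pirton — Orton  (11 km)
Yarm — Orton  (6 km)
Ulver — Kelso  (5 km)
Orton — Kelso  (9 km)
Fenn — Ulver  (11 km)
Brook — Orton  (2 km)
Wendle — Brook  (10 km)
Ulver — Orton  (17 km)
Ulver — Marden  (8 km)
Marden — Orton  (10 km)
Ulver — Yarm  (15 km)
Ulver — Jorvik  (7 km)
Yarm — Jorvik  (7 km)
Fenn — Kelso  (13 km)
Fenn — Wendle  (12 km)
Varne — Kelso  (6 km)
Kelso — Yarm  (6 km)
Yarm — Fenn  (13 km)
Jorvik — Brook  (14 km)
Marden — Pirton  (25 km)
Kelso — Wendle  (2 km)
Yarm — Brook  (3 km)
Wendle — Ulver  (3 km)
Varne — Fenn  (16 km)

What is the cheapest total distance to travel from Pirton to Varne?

Enumerating some paths:
Pirton–Orton–Yarm–Kelso–Varne: 11+6+6+6 = 29
Pirton–Orton–Brook–Yarm–Kelso–Varne: 11+2+3+6+6 = 28
Pirton–Orton–Kelso–Varne: 11+9+6 = 26
The minimum is 26 km via Pirton–Orton–Kelso–Varne.

26 km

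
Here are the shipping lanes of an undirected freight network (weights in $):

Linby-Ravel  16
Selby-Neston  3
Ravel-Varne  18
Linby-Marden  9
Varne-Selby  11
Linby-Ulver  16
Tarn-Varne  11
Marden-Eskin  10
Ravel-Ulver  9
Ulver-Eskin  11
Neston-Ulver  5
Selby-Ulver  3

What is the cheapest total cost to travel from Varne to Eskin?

$25

Shortest distances from Varne:
Varne: 0
Tarn: 11  (via Varne)
Selby: 11  (via Varne)
Neston: 14  (via Selby)
Ulver: 14  (via Selby)
Ravel: 18  (via Varne)
Eskin: 25  (via Ulver)
Shortest route: Varne → Selby → Ulver → Eskin = $25.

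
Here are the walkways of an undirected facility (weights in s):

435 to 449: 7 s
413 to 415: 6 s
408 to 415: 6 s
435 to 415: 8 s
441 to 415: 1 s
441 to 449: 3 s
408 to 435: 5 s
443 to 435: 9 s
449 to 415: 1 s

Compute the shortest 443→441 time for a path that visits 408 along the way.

Best 443 to 408: 443–435–408 costing 14
Shortest 408→441: 408–415–441 = 7
Total via 408: 14 + 7 = 21 s.

21 s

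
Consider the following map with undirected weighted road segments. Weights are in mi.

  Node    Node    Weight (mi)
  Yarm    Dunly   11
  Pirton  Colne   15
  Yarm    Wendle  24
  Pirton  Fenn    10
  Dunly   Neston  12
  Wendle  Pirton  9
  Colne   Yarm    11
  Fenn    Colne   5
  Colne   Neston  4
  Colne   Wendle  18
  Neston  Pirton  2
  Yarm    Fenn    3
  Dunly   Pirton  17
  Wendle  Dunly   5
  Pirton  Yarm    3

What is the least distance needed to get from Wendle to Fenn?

Compare a few routes:
Wendle–Pirton–Yarm–Fenn: 9+3+3 = 15
Wendle–Pirton–Neston–Colne–Fenn: 9+2+4+5 = 20
Wendle–Dunly–Yarm–Fenn: 5+11+3 = 19
Wendle–Pirton–Fenn: 9+10 = 19
The minimum is 15 mi via Wendle–Pirton–Yarm–Fenn.

15 mi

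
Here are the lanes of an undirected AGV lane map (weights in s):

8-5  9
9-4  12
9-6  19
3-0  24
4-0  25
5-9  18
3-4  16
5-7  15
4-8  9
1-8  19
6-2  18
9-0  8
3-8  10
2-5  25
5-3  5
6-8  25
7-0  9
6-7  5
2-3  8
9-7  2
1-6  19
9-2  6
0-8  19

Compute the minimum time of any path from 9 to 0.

8 s

Settle nodes by increasing distance from 9:
9: 0
7: 2  (via 9)
2: 6  (via 9)
6: 7  (via 7)
0: 8  (via 9)
Shortest route: 9 → 0 = 8 s.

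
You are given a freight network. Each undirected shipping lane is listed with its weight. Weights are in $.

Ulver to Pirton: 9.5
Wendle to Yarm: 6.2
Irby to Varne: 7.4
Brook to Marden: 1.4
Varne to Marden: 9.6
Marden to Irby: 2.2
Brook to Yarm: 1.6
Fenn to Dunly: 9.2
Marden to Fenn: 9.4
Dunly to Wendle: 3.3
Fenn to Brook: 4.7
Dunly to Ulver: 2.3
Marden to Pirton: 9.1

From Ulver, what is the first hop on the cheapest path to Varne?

Dunly

Candidate routes:
Ulver–Dunly–Wendle–Yarm–Brook–Marden–Varne: 2.3+3.3+6.2+1.6+1.4+9.6 = 24.4
Ulver–Dunly–Fenn–Brook–Marden–Irby–Varne: 2.3+9.2+4.7+1.4+2.2+7.4 = 27.2
Ulver–Pirton–Marden–Irby–Varne: 9.5+9.1+2.2+7.4 = 28.2
Ulver–Dunly–Fenn–Brook–Marden–Varne: 2.3+9.2+4.7+1.4+9.6 = 27.2
The minimum is $24.4 via Ulver–Dunly–Wendle–Yarm–Brook–Marden–Varne.
So from Ulver the first move is to Dunly.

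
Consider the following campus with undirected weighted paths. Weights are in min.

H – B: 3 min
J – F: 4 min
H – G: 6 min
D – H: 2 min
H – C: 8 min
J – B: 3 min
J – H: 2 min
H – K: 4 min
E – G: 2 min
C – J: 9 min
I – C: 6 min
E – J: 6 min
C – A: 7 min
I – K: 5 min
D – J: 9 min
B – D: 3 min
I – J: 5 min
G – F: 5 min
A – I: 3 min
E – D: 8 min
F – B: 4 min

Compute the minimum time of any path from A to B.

11 min

Enumerating some paths:
A → I → K → H → B: 3+5+4+3 = 15
A → I → J → B: 3+5+3 = 11
A → I → J → H → D → B: 3+5+2+2+3 = 15
A → I → J → H → B: 3+5+2+3 = 13
Cheapest is A → I → J → B at 11 min.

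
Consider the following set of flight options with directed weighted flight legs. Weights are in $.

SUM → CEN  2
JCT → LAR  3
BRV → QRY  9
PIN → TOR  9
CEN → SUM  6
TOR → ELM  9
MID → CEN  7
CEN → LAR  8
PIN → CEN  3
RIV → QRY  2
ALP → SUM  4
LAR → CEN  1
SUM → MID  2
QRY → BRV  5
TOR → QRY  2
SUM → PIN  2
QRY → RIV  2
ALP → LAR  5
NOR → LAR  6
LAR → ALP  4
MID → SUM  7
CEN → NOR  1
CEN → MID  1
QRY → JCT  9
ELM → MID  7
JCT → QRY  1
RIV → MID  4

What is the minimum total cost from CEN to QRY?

Running Dijkstra from CEN:
CEN: 0
MID: 1  (via CEN)
NOR: 1  (via CEN)
SUM: 6  (via CEN)
LAR: 7  (via NOR)
PIN: 8  (via SUM)
ALP: 11  (via LAR)
TOR: 17  (via PIN)
QRY: 19  (via TOR)
Shortest route: CEN–SUM–PIN–TOR–QRY = $19.

$19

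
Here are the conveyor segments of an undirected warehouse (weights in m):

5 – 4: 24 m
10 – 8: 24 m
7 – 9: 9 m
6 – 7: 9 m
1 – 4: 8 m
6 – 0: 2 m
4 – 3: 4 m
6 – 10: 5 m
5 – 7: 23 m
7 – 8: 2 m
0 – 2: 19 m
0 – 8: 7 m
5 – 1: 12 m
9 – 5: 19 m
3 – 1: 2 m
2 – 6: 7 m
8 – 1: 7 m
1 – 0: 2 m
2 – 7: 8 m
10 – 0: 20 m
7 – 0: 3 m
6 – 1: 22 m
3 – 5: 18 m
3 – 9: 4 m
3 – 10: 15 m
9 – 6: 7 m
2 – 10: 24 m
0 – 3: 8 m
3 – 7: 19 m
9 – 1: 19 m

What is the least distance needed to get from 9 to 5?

Running Dijkstra from 9:
9: 0
3: 4  (via 9)
1: 6  (via 3)
6: 7  (via 9)
0: 8  (via 1)
4: 8  (via 3)
7: 9  (via 9)
8: 11  (via 7)
10: 12  (via 6)
2: 14  (via 6)
5: 18  (via 1)
Shortest route: 9–3–1–5 = 18 m.

18 m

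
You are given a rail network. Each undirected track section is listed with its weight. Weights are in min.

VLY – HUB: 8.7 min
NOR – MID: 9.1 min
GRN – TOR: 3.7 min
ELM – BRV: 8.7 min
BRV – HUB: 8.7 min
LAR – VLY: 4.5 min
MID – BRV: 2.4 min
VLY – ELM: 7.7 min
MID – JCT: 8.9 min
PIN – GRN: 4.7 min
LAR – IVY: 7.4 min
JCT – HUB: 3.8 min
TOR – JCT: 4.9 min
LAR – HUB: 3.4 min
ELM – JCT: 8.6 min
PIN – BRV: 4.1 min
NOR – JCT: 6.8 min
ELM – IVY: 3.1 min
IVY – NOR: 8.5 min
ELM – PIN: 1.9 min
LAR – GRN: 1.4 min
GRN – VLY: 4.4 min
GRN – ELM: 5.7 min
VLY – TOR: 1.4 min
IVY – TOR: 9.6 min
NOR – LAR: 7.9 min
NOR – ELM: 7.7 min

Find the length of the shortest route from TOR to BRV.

Candidate routes:
TOR–GRN–PIN–BRV: 3.7+4.7+4.1 = 12.5
TOR–VLY–GRN–PIN–BRV: 1.4+4.4+4.7+4.1 = 14.6
TOR–VLY–ELM–PIN–BRV: 1.4+7.7+1.9+4.1 = 15.1
The minimum is 12.5 min via TOR–GRN–PIN–BRV.

12.5 min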